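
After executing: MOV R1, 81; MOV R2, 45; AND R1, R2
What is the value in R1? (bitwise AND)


Register state trace:
  MOV R1, 81  → R1 = 81 (0b01010001)
  MOV R2, 45  → R2 = 45 (0b00101101)
  AND R1, R2  → R1 = 81 AND 45 = 1 (0b00000001)
Final: R1 = 1

1


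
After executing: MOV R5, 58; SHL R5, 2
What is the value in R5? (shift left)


Register state trace:
  MOV R5, 58  → R5 = 58
  SHL R5, 2  → R5 = 58 << 2 = 58 * 2^2 = 232
Final: R5 = 232

232


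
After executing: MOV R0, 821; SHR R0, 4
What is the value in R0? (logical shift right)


Register state trace:
  MOV R0, 821  → R0 = 821
  SHR R0, 4  → R0 = 821 >> 4 = 821 // 2^4 = 51
Final: R0 = 51

51


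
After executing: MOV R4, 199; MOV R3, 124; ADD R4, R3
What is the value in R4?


Register state trace:
  MOV R4, 199  → R4 = 199
  MOV R3, 124  → R3 = 124
  ADD R4, R3  → R4 = 199 + 124 = 323
Final: R4 = 323

323


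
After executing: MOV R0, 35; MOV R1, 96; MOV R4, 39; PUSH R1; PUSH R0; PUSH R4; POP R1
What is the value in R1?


Stack trace (top is rightmost):
  MOV R0, 35  → R0 = 35
  MOV R1, 96  → R1 = 96
  MOV R4, 39  → R4 = 39
  PUSH R1  → stack: [96]
  PUSH R0  → stack: [96, 35]
  PUSH R4  → stack: [96, 35, 39]
  POP R1  → R1 = 39, stack: [96, 35]
Final: R1 = 39

39


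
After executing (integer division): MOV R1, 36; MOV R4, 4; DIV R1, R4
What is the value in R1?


Register state trace:
  MOV R1, 36  → R1 = 36
  MOV R4, 4  → R4 = 4
  DIV R1, R4  → R1 = 36 // 4 = 9
Final: R1 = 9

9


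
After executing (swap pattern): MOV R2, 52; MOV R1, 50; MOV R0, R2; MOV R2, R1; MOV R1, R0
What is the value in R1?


Register state trace (swap pattern):
  MOV R2, 52  → R2 = 52
  MOV R1, 50  → R1 = 50
  MOV R0, R2  → R0 = 52  (save R2)
  MOV R2, R1  → R2 = 50  (R2 gets R1's value)
  MOV R1, R0  → R1 = 52  (R1 gets saved value)
Final: R1 = 52

52


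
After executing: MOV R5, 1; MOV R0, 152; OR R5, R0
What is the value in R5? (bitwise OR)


Register state trace:
  MOV R5, 1  → R5 = 1 (0b00000001)
  MOV R0, 152  → R0 = 152 (0b10011000)
  OR R5, R0   → R5 = 1 OR 152 = 153 (0b10011001)
Final: R5 = 153

153


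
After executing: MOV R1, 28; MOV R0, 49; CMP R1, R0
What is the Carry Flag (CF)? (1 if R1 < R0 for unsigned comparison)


Register state trace:
  MOV R1, 28  → R1 = 28
  MOV R0, 49  → R0 = 49
  CMP R1, R0  → unsigned 28 - 49: borrow occurs
  28 < 49, so CF = 1
CF = 1

1


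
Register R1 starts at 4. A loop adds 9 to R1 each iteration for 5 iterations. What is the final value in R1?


Starting value: R1 = 4
  Iter 1: R1 = 4 + 9 = 13
  Iter 2: R1 = 13 + 9 = 22
  Iter 3: R1 = 22 + 9 = 31
  Iter 4: R1 = 31 + 9 = 40
  Iter 5: R1 = 40 + 9 = 49
Final: R1 = 49

49


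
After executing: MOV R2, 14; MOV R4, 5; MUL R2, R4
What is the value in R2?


Register state trace:
  MOV R2, 14  → R2 = 14
  MOV R4, 5  → R4 = 5
  MUL R2, R4  → R2 = 14 * 5 = 70
Final: R2 = 70

70


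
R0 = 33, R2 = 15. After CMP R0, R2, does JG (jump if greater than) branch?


Trace:
  R0 = 33, R2 = 15
  CMP R0, R2  → compares 33 vs 15
  JG checks: is 33 greater than 15?
  33 > 15, so condition is true
Branch taken: Yes

Yes


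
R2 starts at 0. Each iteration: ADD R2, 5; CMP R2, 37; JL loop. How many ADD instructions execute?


Loop trace (R2 starts at 0, target 37, step 5):
  ADD #1: R2 = 0 + 5 = 5  → 5 < 37, loop
  ADD #2: R2 = 5 + 5 = 10  → 10 < 37, loop
  ADD #3: R2 = 10 + 5 = 15  → 15 < 37, loop
  ADD #4: R2 = 15 + 5 = 20  → 20 < 37, loop
  ADD #5: R2 = 20 + 5 = 25  → 25 < 37, loop
  ADD #6: R2 = 25 + 5 = 30  → 30 < 37, loop
  ADD #7: R2 = 30 + 5 = 35  → 35 < 37, loop
  ADD #8: R2 = 35 + 5 = 40  → 40 >= 37, exit
Total ADD instructions: 8

8


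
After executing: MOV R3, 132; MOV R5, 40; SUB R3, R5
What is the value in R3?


Register state trace:
  MOV R3, 132  → R3 = 132
  MOV R5, 40  → R5 = 40
  SUB R3, R5  → R3 = 132 - 40 = 92
Final: R3 = 92

92


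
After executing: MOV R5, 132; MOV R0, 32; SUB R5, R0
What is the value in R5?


Register state trace:
  MOV R5, 132  → R5 = 132
  MOV R0, 32  → R0 = 32
  SUB R5, R0  → R5 = 132 - 32 = 100
Final: R5 = 100

100


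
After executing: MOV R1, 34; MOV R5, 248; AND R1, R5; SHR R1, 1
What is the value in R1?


Register state trace:
  MOV R1, 34  → R1 = 34 (0b00100010)
  MOV R5, 248  → R5 = 248 (0b11111000)
  AND R1, R5  → R1 = 34 AND 248 = 32 (0b00100000)
  SHR R1, 1  → R1 = 32 >> 1 = 16
Final: R1 = 16

16


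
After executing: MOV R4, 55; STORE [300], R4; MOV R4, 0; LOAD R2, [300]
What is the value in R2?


Register and memory trace:
  MOV R4, 55  → R4 = 55
  STORE [300], R4  → mem[300] = 55
  MOV R4, 0  → R4 = 0
  LOAD R2, [300]  → R2 = mem[300] = 55
Final: R2 = 55

55


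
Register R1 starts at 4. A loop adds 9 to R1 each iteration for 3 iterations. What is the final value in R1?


Starting value: R1 = 4
  Iter 1: R1 = 4 + 9 = 13
  Iter 2: R1 = 13 + 9 = 22
  Iter 3: R1 = 22 + 9 = 31
Final: R1 = 31

31


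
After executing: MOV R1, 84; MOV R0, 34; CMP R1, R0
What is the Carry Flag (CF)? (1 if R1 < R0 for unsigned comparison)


Register state trace:
  MOV R1, 84  → R1 = 84
  MOV R0, 34  → R0 = 34
  CMP R1, R0  → unsigned 84 - 34: no borrow
  84 >= 34, so CF = 0
CF = 0

0


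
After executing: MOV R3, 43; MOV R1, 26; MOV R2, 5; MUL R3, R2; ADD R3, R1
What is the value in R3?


Register state trace:
  MOV R3, 43  → R3 = 43
  MOV R1, 26  → R1 = 26
  MOV R2, 5  → R2 = 5
  MUL R3, R2  → R3 = 43 * 5 = 215
  ADD R3, R1  → R3 = 215 + 26 = 241
Final: R3 = 241

241


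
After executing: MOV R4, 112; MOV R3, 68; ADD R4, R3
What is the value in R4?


Register state trace:
  MOV R4, 112  → R4 = 112
  MOV R3, 68  → R3 = 68
  ADD R4, R3  → R4 = 112 + 68 = 180
Final: R4 = 180

180


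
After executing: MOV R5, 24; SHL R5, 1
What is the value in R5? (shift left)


Register state trace:
  MOV R5, 24  → R5 = 24
  SHL R5, 1  → R5 = 24 << 1 = 24 * 2^1 = 48
Final: R5 = 48

48


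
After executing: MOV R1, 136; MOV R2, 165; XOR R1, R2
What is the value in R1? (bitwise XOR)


Register state trace:
  MOV R1, 136  → R1 = 136 (0b10001000)
  MOV R2, 165  → R2 = 165 (0b10100101)
  XOR R1, R2  → R1 = 136 XOR 165 = 45 (0b00101101)
Final: R1 = 45

45


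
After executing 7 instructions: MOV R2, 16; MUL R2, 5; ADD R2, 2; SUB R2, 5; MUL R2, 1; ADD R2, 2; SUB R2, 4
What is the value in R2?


Register state trace:
  MOV R2, 16  → R2 = 16
  MUL R2, 5  → R2 = 16 * 5 = 80
  ADD R2, 2  → R2 = 80 + 2 = 82
  SUB R2, 5  → R2 = 82 - 5 = 77
  MUL R2, 1  → R2 = 77 * 1 = 77
  ADD R2, 2  → R2 = 77 + 2 = 79
  SUB R2, 4  → R2 = 79 - 4 = 75
Final: R2 = 75

75


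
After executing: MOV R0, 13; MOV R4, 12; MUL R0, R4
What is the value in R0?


Register state trace:
  MOV R0, 13  → R0 = 13
  MOV R4, 12  → R4 = 12
  MUL R0, R4  → R0 = 13 * 12 = 156
Final: R0 = 156

156


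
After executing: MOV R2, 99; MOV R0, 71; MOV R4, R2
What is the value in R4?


Register state trace:
  MOV R2, 99  → R2 = 99
  MOV R0, 71  → R0 = 71
  MOV R4, R2  → R4 = 99
Final: R4 = 99

99


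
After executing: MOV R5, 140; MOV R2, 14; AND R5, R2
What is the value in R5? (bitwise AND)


Register state trace:
  MOV R5, 140  → R5 = 140 (0b10001100)
  MOV R2, 14  → R2 = 14 (0b00001110)
  AND R5, R2  → R5 = 140 AND 14 = 12 (0b00001100)
Final: R5 = 12

12


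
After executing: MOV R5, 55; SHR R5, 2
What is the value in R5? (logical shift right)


Register state trace:
  MOV R5, 55  → R5 = 55
  SHR R5, 2  → R5 = 55 >> 2 = 55 // 2^2 = 13
Final: R5 = 13

13


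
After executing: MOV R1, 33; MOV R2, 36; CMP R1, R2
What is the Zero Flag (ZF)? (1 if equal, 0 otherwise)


Register state trace:
  MOV R1, 33  → R1 = 33
  MOV R2, 36  → R2 = 36
  CMP R1, R2  → computes 33 - 36 = -3
  Result is nonzero, so values are not equal
ZF = 0

0


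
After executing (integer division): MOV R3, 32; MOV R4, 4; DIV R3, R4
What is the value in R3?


Register state trace:
  MOV R3, 32  → R3 = 32
  MOV R4, 4  → R4 = 4
  DIV R3, R4  → R3 = 32 // 4 = 8
Final: R3 = 8

8


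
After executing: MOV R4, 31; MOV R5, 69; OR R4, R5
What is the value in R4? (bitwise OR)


Register state trace:
  MOV R4, 31  → R4 = 31 (0b00011111)
  MOV R5, 69  → R5 = 69 (0b01000101)
  OR R4, R5   → R4 = 31 OR 69 = 95 (0b01011111)
Final: R4 = 95

95


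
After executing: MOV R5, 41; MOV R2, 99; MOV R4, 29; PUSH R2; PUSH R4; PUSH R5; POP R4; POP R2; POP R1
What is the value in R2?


Stack trace (top is rightmost):
  MOV R5, 41  → R5 = 41
  MOV R2, 99  → R2 = 99
  MOV R4, 29  → R4 = 29
  PUSH R2  → stack: [99]
  PUSH R4  → stack: [99, 29]
  PUSH R5  → stack: [99, 29, 41]
  POP R4  → R4 = 41, stack: [99, 29]
  POP R2  → R2 = 29, stack: [99]
  POP R1  → R1 = 99, stack: []
Final: R2 = 29

29


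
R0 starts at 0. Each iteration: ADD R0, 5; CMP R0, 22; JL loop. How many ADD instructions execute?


Loop trace (R0 starts at 0, target 22, step 5):
  ADD #1: R0 = 0 + 5 = 5  → 5 < 22, loop
  ADD #2: R0 = 5 + 5 = 10  → 10 < 22, loop
  ADD #3: R0 = 10 + 5 = 15  → 15 < 22, loop
  ADD #4: R0 = 15 + 5 = 20  → 20 < 22, loop
  ADD #5: R0 = 20 + 5 = 25  → 25 >= 22, exit
Total ADD instructions: 5

5


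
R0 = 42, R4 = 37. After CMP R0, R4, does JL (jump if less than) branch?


Trace:
  R0 = 42, R4 = 37
  CMP R0, R4  → compares 42 vs 37
  JL checks: is 42 less than 37?
  42 > 37, so condition is false
Branch taken: No

No


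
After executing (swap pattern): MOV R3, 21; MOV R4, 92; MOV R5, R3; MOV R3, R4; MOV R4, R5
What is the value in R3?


Register state trace (swap pattern):
  MOV R3, 21  → R3 = 21
  MOV R4, 92  → R4 = 92
  MOV R5, R3  → R5 = 21  (save R3)
  MOV R3, R4  → R3 = 92  (R3 gets R4's value)
  MOV R4, R5  → R4 = 21  (R4 gets saved value)
Final: R3 = 92

92


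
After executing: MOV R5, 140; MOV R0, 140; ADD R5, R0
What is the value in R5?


Register state trace:
  MOV R5, 140  → R5 = 140
  MOV R0, 140  → R0 = 140
  ADD R5, R0  → R5 = 140 + 140 = 280
Final: R5 = 280

280


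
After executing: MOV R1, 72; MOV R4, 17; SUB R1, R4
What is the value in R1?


Register state trace:
  MOV R1, 72  → R1 = 72
  MOV R4, 17  → R4 = 17
  SUB R1, R4  → R1 = 72 - 17 = 55
Final: R1 = 55

55


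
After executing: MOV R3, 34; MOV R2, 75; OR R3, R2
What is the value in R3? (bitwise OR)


Register state trace:
  MOV R3, 34  → R3 = 34 (0b00100010)
  MOV R2, 75  → R2 = 75 (0b01001011)
  OR R3, R2   → R3 = 34 OR 75 = 107 (0b01101011)
Final: R3 = 107

107


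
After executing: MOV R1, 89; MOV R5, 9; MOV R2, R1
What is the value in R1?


Register state trace:
  MOV R1, 89  → R1 = 89
  MOV R5, 9  → R5 = 9
  MOV R2, R1  → R2 = 89
Final: R1 = 89

89


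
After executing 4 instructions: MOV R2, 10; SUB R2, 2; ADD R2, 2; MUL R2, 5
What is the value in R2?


Register state trace:
  MOV R2, 10  → R2 = 10
  SUB R2, 2  → R2 = 10 - 2 = 8
  ADD R2, 2  → R2 = 8 + 2 = 10
  MUL R2, 5  → R2 = 10 * 5 = 50
Final: R2 = 50

50


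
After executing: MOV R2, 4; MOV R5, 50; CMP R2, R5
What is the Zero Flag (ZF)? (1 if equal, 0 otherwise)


Register state trace:
  MOV R2, 4  → R2 = 4
  MOV R5, 50  → R5 = 50
  CMP R2, R5  → computes 4 - 50 = -46
  Result is nonzero, so values are not equal
ZF = 0

0


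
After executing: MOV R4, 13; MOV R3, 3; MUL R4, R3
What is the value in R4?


Register state trace:
  MOV R4, 13  → R4 = 13
  MOV R3, 3  → R3 = 3
  MUL R4, R3  → R4 = 13 * 3 = 39
Final: R4 = 39

39


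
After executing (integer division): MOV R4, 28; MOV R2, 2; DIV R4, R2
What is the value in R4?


Register state trace:
  MOV R4, 28  → R4 = 28
  MOV R2, 2  → R2 = 2
  DIV R4, R2  → R4 = 28 // 2 = 14
Final: R4 = 14

14


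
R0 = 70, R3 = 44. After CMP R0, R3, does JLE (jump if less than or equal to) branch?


Trace:
  R0 = 70, R3 = 44
  CMP R0, R3  → compares 70 vs 44
  JLE checks: is 70 less than or equal to 44?
  70 > 44, so condition is false
Branch taken: No

No


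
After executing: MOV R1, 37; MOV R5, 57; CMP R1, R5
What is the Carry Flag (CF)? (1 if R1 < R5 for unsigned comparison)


Register state trace:
  MOV R1, 37  → R1 = 37
  MOV R5, 57  → R5 = 57
  CMP R1, R5  → unsigned 37 - 57: borrow occurs
  37 < 57, so CF = 1
CF = 1

1


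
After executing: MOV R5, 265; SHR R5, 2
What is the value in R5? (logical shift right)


Register state trace:
  MOV R5, 265  → R5 = 265
  SHR R5, 2  → R5 = 265 >> 2 = 265 // 2^2 = 66
Final: R5 = 66

66


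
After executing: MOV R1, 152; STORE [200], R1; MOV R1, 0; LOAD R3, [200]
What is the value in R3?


Register and memory trace:
  MOV R1, 152  → R1 = 152
  STORE [200], R1  → mem[200] = 152
  MOV R1, 0  → R1 = 0
  LOAD R3, [200]  → R3 = mem[200] = 152
Final: R3 = 152

152


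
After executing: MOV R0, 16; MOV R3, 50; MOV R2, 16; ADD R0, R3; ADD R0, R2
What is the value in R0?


Register state trace:
  MOV R0, 16  → R0 = 16
  MOV R3, 50  → R3 = 50
  MOV R2, 16  → R2 = 16
  ADD R0, R3  → R0 = 16 + 50 = 66
  ADD R0, R2  → R0 = 66 + 16 = 82
Final: R0 = 82

82


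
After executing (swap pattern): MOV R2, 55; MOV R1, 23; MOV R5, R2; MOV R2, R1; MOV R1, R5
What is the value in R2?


Register state trace (swap pattern):
  MOV R2, 55  → R2 = 55
  MOV R1, 23  → R1 = 23
  MOV R5, R2  → R5 = 55  (save R2)
  MOV R2, R1  → R2 = 23  (R2 gets R1's value)
  MOV R1, R5  → R1 = 55  (R1 gets saved value)
Final: R2 = 23

23


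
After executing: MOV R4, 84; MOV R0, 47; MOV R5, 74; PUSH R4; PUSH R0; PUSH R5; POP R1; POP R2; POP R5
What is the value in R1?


Stack trace (top is rightmost):
  MOV R4, 84  → R4 = 84
  MOV R0, 47  → R0 = 47
  MOV R5, 74  → R5 = 74
  PUSH R4  → stack: [84]
  PUSH R0  → stack: [84, 47]
  PUSH R5  → stack: [84, 47, 74]
  POP R1  → R1 = 74, stack: [84, 47]
  POP R2  → R2 = 47, stack: [84]
  POP R5  → R5 = 84, stack: []
Final: R1 = 74

74


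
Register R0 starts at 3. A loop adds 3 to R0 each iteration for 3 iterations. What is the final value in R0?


Starting value: R0 = 3
  Iter 1: R0 = 3 + 3 = 6
  Iter 2: R0 = 6 + 3 = 9
  Iter 3: R0 = 9 + 3 = 12
Final: R0 = 12

12


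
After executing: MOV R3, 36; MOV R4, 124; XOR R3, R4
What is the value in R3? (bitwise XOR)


Register state trace:
  MOV R3, 36  → R3 = 36 (0b00100100)
  MOV R4, 124  → R4 = 124 (0b01111100)
  XOR R3, R4  → R3 = 36 XOR 124 = 88 (0b01011000)
Final: R3 = 88

88


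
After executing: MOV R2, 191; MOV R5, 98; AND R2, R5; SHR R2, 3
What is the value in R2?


Register state trace:
  MOV R2, 191  → R2 = 191 (0b10111111)
  MOV R5, 98  → R5 = 98 (0b01100010)
  AND R2, R5  → R2 = 191 AND 98 = 34 (0b00100010)
  SHR R2, 3  → R2 = 34 >> 3 = 4
Final: R2 = 4

4


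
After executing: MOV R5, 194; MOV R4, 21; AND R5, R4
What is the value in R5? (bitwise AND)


Register state trace:
  MOV R5, 194  → R5 = 194 (0b11000010)
  MOV R4, 21  → R4 = 21 (0b00010101)
  AND R5, R4  → R5 = 194 AND 21 = 0 (0b00000000)
Final: R5 = 0

0


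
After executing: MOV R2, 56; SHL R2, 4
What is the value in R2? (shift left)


Register state trace:
  MOV R2, 56  → R2 = 56
  SHL R2, 4  → R2 = 56 << 4 = 56 * 2^4 = 896
Final: R2 = 896

896


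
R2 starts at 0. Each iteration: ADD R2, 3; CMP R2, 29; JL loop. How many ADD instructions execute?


Loop trace (R2 starts at 0, target 29, step 3):
  ADD #1: R2 = 0 + 3 = 3  → 3 < 29, loop
  ADD #2: R2 = 3 + 3 = 6  → 6 < 29, loop
  ADD #3: R2 = 6 + 3 = 9  → 9 < 29, loop
  ADD #4: R2 = 9 + 3 = 12  → 12 < 29, loop
  ADD #5: R2 = 12 + 3 = 15  → 15 < 29, loop
  ADD #6: R2 = 15 + 3 = 18  → 18 < 29, loop
  ADD #7: R2 = 18 + 3 = 21  → 21 < 29, loop
  ADD #8: R2 = 21 + 3 = 24  → 24 < 29, loop
  ADD #9: R2 = 24 + 3 = 27  → 27 < 29, loop
  ADD #10: R2 = 27 + 3 = 30  → 30 >= 29, exit
Total ADD instructions: 10

10


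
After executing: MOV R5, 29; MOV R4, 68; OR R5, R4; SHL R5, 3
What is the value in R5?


Register state trace:
  MOV R5, 29  → R5 = 29 (0b00011101)
  MOV R4, 68  → R4 = 68 (0b01000100)
  OR R5, R4  → R5 = 29 OR 68 = 93 (0b01011101)
  SHL R5, 3  → R5 = 93 << 3 = 744
Final: R5 = 744

744


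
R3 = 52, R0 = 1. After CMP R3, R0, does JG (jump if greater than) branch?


Trace:
  R3 = 52, R0 = 1
  CMP R3, R0  → compares 52 vs 1
  JG checks: is 52 greater than 1?
  52 > 1, so condition is true
Branch taken: Yes

Yes


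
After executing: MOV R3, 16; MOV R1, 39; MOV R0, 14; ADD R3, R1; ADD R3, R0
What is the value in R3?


Register state trace:
  MOV R3, 16  → R3 = 16
  MOV R1, 39  → R1 = 39
  MOV R0, 14  → R0 = 14
  ADD R3, R1  → R3 = 16 + 39 = 55
  ADD R3, R0  → R3 = 55 + 14 = 69
Final: R3 = 69

69


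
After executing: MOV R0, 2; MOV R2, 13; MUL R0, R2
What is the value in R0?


Register state trace:
  MOV R0, 2  → R0 = 2
  MOV R2, 13  → R2 = 13
  MUL R0, R2  → R0 = 2 * 13 = 26
Final: R0 = 26

26


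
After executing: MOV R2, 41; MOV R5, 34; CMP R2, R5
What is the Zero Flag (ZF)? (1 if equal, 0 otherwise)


Register state trace:
  MOV R2, 41  → R2 = 41
  MOV R5, 34  → R5 = 34
  CMP R2, R5  → computes 41 - 34 = 7
  Result is nonzero, so values are not equal
ZF = 0

0


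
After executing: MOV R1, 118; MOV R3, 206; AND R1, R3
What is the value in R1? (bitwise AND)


Register state trace:
  MOV R1, 118  → R1 = 118 (0b01110110)
  MOV R3, 206  → R3 = 206 (0b11001110)
  AND R1, R3  → R1 = 118 AND 206 = 70 (0b01000110)
Final: R1 = 70

70


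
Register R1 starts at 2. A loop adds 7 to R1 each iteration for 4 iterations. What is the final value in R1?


Starting value: R1 = 2
  Iter 1: R1 = 2 + 7 = 9
  Iter 2: R1 = 9 + 7 = 16
  Iter 3: R1 = 16 + 7 = 23
  Iter 4: R1 = 23 + 7 = 30
Final: R1 = 30

30


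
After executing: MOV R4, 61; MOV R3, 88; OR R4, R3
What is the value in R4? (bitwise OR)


Register state trace:
  MOV R4, 61  → R4 = 61 (0b00111101)
  MOV R3, 88  → R3 = 88 (0b01011000)
  OR R4, R3   → R4 = 61 OR 88 = 125 (0b01111101)
Final: R4 = 125

125


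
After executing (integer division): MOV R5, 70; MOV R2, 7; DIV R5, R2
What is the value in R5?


Register state trace:
  MOV R5, 70  → R5 = 70
  MOV R2, 7  → R2 = 7
  DIV R5, R2  → R5 = 70 // 7 = 10
Final: R5 = 10

10


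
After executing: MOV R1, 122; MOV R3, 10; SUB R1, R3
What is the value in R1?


Register state trace:
  MOV R1, 122  → R1 = 122
  MOV R3, 10  → R3 = 10
  SUB R1, R3  → R1 = 122 - 10 = 112
Final: R1 = 112

112


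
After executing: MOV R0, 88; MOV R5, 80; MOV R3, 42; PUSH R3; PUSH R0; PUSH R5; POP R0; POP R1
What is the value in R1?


Stack trace (top is rightmost):
  MOV R0, 88  → R0 = 88
  MOV R5, 80  → R5 = 80
  MOV R3, 42  → R3 = 42
  PUSH R3  → stack: [42]
  PUSH R0  → stack: [42, 88]
  PUSH R5  → stack: [42, 88, 80]
  POP R0  → R0 = 80, stack: [42, 88]
  POP R1  → R1 = 88, stack: [42]
Final: R1 = 88

88


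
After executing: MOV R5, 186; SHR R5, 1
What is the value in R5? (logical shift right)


Register state trace:
  MOV R5, 186  → R5 = 186
  SHR R5, 1  → R5 = 186 >> 1 = 186 // 2^1 = 93
Final: R5 = 93

93


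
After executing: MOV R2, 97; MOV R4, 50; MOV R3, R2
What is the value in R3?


Register state trace:
  MOV R2, 97  → R2 = 97
  MOV R4, 50  → R4 = 50
  MOV R3, R2  → R3 = 97
Final: R3 = 97

97


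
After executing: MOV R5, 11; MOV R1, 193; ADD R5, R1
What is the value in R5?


Register state trace:
  MOV R5, 11  → R5 = 11
  MOV R1, 193  → R1 = 193
  ADD R5, R1  → R5 = 11 + 193 = 204
Final: R5 = 204

204


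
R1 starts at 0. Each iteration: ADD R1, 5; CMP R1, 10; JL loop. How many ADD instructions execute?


Loop trace (R1 starts at 0, target 10, step 5):
  ADD #1: R1 = 0 + 5 = 5  → 5 < 10, loop
  ADD #2: R1 = 5 + 5 = 10  → 10 >= 10, exit
Total ADD instructions: 2

2


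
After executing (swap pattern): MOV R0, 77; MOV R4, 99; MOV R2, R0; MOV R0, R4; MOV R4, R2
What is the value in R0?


Register state trace (swap pattern):
  MOV R0, 77  → R0 = 77
  MOV R4, 99  → R4 = 99
  MOV R2, R0  → R2 = 77  (save R0)
  MOV R0, R4  → R0 = 99  (R0 gets R4's value)
  MOV R4, R2  → R4 = 77  (R4 gets saved value)
Final: R0 = 99

99


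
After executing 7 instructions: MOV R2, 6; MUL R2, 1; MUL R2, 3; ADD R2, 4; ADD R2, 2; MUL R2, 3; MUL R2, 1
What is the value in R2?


Register state trace:
  MOV R2, 6  → R2 = 6
  MUL R2, 1  → R2 = 6 * 1 = 6
  MUL R2, 3  → R2 = 6 * 3 = 18
  ADD R2, 4  → R2 = 18 + 4 = 22
  ADD R2, 2  → R2 = 22 + 2 = 24
  MUL R2, 3  → R2 = 24 * 3 = 72
  MUL R2, 1  → R2 = 72 * 1 = 72
Final: R2 = 72

72


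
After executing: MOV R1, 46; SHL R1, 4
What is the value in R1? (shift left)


Register state trace:
  MOV R1, 46  → R1 = 46
  SHL R1, 4  → R1 = 46 << 4 = 46 * 2^4 = 736
Final: R1 = 736

736


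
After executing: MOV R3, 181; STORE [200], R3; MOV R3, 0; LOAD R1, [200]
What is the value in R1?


Register and memory trace:
  MOV R3, 181  → R3 = 181
  STORE [200], R3  → mem[200] = 181
  MOV R3, 0  → R3 = 0
  LOAD R1, [200]  → R1 = mem[200] = 181
Final: R1 = 181

181


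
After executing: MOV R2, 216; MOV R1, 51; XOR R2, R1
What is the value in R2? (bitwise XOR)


Register state trace:
  MOV R2, 216  → R2 = 216 (0b11011000)
  MOV R1, 51  → R1 = 51 (0b00110011)
  XOR R2, R1  → R2 = 216 XOR 51 = 235 (0b11101011)
Final: R2 = 235

235


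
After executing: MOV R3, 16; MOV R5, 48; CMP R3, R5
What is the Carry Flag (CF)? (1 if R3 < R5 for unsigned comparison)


Register state trace:
  MOV R3, 16  → R3 = 16
  MOV R5, 48  → R5 = 48
  CMP R3, R5  → unsigned 16 - 48: borrow occurs
  16 < 48, so CF = 1
CF = 1

1


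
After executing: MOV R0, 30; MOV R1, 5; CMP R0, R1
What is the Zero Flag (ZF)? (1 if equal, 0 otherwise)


Register state trace:
  MOV R0, 30  → R0 = 30
  MOV R1, 5  → R1 = 5
  CMP R0, R1  → computes 30 - 5 = 25
  Result is nonzero, so values are not equal
ZF = 0

0


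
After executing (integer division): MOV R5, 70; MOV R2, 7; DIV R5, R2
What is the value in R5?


Register state trace:
  MOV R5, 70  → R5 = 70
  MOV R2, 7  → R2 = 7
  DIV R5, R2  → R5 = 70 // 7 = 10
Final: R5 = 10

10


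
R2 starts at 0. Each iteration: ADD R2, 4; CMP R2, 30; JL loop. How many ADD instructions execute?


Loop trace (R2 starts at 0, target 30, step 4):
  ADD #1: R2 = 0 + 4 = 4  → 4 < 30, loop
  ADD #2: R2 = 4 + 4 = 8  → 8 < 30, loop
  ADD #3: R2 = 8 + 4 = 12  → 12 < 30, loop
  ADD #4: R2 = 12 + 4 = 16  → 16 < 30, loop
  ADD #5: R2 = 16 + 4 = 20  → 20 < 30, loop
  ADD #6: R2 = 20 + 4 = 24  → 24 < 30, loop
  ADD #7: R2 = 24 + 4 = 28  → 28 < 30, loop
  ADD #8: R2 = 28 + 4 = 32  → 32 >= 30, exit
Total ADD instructions: 8

8


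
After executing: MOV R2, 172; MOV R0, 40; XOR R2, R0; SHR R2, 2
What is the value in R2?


Register state trace:
  MOV R2, 172  → R2 = 172 (0b10101100)
  MOV R0, 40  → R0 = 40 (0b00101000)
  XOR R2, R0  → R2 = 172 XOR 40 = 132 (0b10000100)
  SHR R2, 2  → R2 = 132 >> 2 = 33
Final: R2 = 33

33


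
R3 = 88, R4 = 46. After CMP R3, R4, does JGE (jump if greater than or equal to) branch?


Trace:
  R3 = 88, R4 = 46
  CMP R3, R4  → compares 88 vs 46
  JGE checks: is 88 greater than or equal to 46?
  88 > 46, so condition is true
Branch taken: Yes

Yes


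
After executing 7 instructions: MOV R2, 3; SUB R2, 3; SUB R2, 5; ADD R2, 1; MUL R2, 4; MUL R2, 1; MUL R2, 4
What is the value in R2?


Register state trace:
  MOV R2, 3  → R2 = 3
  SUB R2, 3  → R2 = 3 - 3 = 0
  SUB R2, 5  → R2 = 0 - 5 = -5
  ADD R2, 1  → R2 = -5 + 1 = -4
  MUL R2, 4  → R2 = -4 * 4 = -16
  MUL R2, 1  → R2 = -16 * 1 = -16
  MUL R2, 4  → R2 = -16 * 4 = -64
Final: R2 = -64

-64


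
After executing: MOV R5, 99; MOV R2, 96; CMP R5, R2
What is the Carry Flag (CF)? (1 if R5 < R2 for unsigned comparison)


Register state trace:
  MOV R5, 99  → R5 = 99
  MOV R2, 96  → R2 = 96
  CMP R5, R2  → unsigned 99 - 96: no borrow
  99 >= 96, so CF = 0
CF = 0

0


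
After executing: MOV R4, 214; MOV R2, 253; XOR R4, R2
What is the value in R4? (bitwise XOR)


Register state trace:
  MOV R4, 214  → R4 = 214 (0b11010110)
  MOV R2, 253  → R2 = 253 (0b11111101)
  XOR R4, R2  → R4 = 214 XOR 253 = 43 (0b00101011)
Final: R4 = 43

43


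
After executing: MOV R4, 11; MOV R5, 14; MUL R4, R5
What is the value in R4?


Register state trace:
  MOV R4, 11  → R4 = 11
  MOV R5, 14  → R5 = 14
  MUL R4, R5  → R4 = 11 * 14 = 154
Final: R4 = 154

154


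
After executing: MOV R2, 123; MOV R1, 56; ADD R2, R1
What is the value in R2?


Register state trace:
  MOV R2, 123  → R2 = 123
  MOV R1, 56  → R1 = 56
  ADD R2, R1  → R2 = 123 + 56 = 179
Final: R2 = 179

179


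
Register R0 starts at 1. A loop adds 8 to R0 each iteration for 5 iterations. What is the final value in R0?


Starting value: R0 = 1
  Iter 1: R0 = 1 + 8 = 9
  Iter 2: R0 = 9 + 8 = 17
  Iter 3: R0 = 17 + 8 = 25
  Iter 4: R0 = 25 + 8 = 33
  Iter 5: R0 = 33 + 8 = 41
Final: R0 = 41

41


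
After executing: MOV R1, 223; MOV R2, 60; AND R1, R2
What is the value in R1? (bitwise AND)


Register state trace:
  MOV R1, 223  → R1 = 223 (0b11011111)
  MOV R2, 60  → R2 = 60 (0b00111100)
  AND R1, R2  → R1 = 223 AND 60 = 28 (0b00011100)
Final: R1 = 28

28


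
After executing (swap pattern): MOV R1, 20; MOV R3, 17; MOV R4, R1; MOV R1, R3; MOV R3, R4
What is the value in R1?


Register state trace (swap pattern):
  MOV R1, 20  → R1 = 20
  MOV R3, 17  → R3 = 17
  MOV R4, R1  → R4 = 20  (save R1)
  MOV R1, R3  → R1 = 17  (R1 gets R3's value)
  MOV R3, R4  → R3 = 20  (R3 gets saved value)
Final: R1 = 17

17


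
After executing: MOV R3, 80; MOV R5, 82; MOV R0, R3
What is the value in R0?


Register state trace:
  MOV R3, 80  → R3 = 80
  MOV R5, 82  → R5 = 82
  MOV R0, R3  → R0 = 80
Final: R0 = 80

80


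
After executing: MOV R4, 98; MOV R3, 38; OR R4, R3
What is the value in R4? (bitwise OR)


Register state trace:
  MOV R4, 98  → R4 = 98 (0b01100010)
  MOV R3, 38  → R3 = 38 (0b00100110)
  OR R4, R3   → R4 = 98 OR 38 = 102 (0b01100110)
Final: R4 = 102

102


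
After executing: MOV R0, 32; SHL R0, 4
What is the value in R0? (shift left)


Register state trace:
  MOV R0, 32  → R0 = 32
  SHL R0, 4  → R0 = 32 << 4 = 32 * 2^4 = 512
Final: R0 = 512

512


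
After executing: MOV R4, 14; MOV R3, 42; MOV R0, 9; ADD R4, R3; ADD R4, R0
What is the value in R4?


Register state trace:
  MOV R4, 14  → R4 = 14
  MOV R3, 42  → R3 = 42
  MOV R0, 9  → R0 = 9
  ADD R4, R3  → R4 = 14 + 42 = 56
  ADD R4, R0  → R4 = 56 + 9 = 65
Final: R4 = 65

65


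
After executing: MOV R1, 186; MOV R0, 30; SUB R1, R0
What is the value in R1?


Register state trace:
  MOV R1, 186  → R1 = 186
  MOV R0, 30  → R0 = 30
  SUB R1, R0  → R1 = 186 - 30 = 156
Final: R1 = 156

156


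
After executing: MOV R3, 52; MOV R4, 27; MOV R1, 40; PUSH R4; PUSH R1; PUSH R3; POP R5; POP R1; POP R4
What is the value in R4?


Stack trace (top is rightmost):
  MOV R3, 52  → R3 = 52
  MOV R4, 27  → R4 = 27
  MOV R1, 40  → R1 = 40
  PUSH R4  → stack: [27]
  PUSH R1  → stack: [27, 40]
  PUSH R3  → stack: [27, 40, 52]
  POP R5  → R5 = 52, stack: [27, 40]
  POP R1  → R1 = 40, stack: [27]
  POP R4  → R4 = 27, stack: []
Final: R4 = 27

27


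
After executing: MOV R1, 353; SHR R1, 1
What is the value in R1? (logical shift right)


Register state trace:
  MOV R1, 353  → R1 = 353
  SHR R1, 1  → R1 = 353 >> 1 = 353 // 2^1 = 176
Final: R1 = 176

176


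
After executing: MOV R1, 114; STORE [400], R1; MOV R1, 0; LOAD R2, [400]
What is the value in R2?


Register and memory trace:
  MOV R1, 114  → R1 = 114
  STORE [400], R1  → mem[400] = 114
  MOV R1, 0  → R1 = 0
  LOAD R2, [400]  → R2 = mem[400] = 114
Final: R2 = 114

114


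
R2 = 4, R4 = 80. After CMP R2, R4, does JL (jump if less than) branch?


Trace:
  R2 = 4, R4 = 80
  CMP R2, R4  → compares 4 vs 80
  JL checks: is 4 less than 80?
  4 < 80, so condition is true
Branch taken: Yes

Yes


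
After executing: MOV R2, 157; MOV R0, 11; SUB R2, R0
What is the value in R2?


Register state trace:
  MOV R2, 157  → R2 = 157
  MOV R0, 11  → R0 = 11
  SUB R2, R0  → R2 = 157 - 11 = 146
Final: R2 = 146

146


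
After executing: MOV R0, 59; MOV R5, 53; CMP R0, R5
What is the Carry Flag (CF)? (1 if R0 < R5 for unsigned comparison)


Register state trace:
  MOV R0, 59  → R0 = 59
  MOV R5, 53  → R5 = 53
  CMP R0, R5  → unsigned 59 - 53: no borrow
  59 >= 53, so CF = 0
CF = 0

0


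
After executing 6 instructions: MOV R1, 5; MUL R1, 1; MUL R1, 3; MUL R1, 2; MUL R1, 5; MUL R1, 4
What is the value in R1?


Register state trace:
  MOV R1, 5  → R1 = 5
  MUL R1, 1  → R1 = 5 * 1 = 5
  MUL R1, 3  → R1 = 5 * 3 = 15
  MUL R1, 2  → R1 = 15 * 2 = 30
  MUL R1, 5  → R1 = 30 * 5 = 150
  MUL R1, 4  → R1 = 150 * 4 = 600
Final: R1 = 600

600


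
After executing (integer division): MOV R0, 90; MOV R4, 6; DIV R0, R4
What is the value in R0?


Register state trace:
  MOV R0, 90  → R0 = 90
  MOV R4, 6  → R4 = 6
  DIV R0, R4  → R0 = 90 // 6 = 15
Final: R0 = 15

15


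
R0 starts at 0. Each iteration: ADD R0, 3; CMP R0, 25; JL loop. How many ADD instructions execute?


Loop trace (R0 starts at 0, target 25, step 3):
  ADD #1: R0 = 0 + 3 = 3  → 3 < 25, loop
  ADD #2: R0 = 3 + 3 = 6  → 6 < 25, loop
  ADD #3: R0 = 6 + 3 = 9  → 9 < 25, loop
  ADD #4: R0 = 9 + 3 = 12  → 12 < 25, loop
  ADD #5: R0 = 12 + 3 = 15  → 15 < 25, loop
  ADD #6: R0 = 15 + 3 = 18  → 18 < 25, loop
  ADD #7: R0 = 18 + 3 = 21  → 21 < 25, loop
  ADD #8: R0 = 21 + 3 = 24  → 24 < 25, loop
  ADD #9: R0 = 24 + 3 = 27  → 27 >= 25, exit
Total ADD instructions: 9

9


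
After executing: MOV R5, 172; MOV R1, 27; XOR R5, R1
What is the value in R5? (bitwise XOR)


Register state trace:
  MOV R5, 172  → R5 = 172 (0b10101100)
  MOV R1, 27  → R1 = 27 (0b00011011)
  XOR R5, R1  → R5 = 172 XOR 27 = 183 (0b10110111)
Final: R5 = 183

183


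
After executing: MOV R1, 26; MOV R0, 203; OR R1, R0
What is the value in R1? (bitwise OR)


Register state trace:
  MOV R1, 26  → R1 = 26 (0b00011010)
  MOV R0, 203  → R0 = 203 (0b11001011)
  OR R1, R0   → R1 = 26 OR 203 = 219 (0b11011011)
Final: R1 = 219

219


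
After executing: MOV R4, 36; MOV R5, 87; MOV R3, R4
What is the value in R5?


Register state trace:
  MOV R4, 36  → R4 = 36
  MOV R5, 87  → R5 = 87
  MOV R3, R4  → R3 = 36
Final: R5 = 87

87


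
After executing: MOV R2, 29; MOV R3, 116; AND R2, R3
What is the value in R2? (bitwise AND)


Register state trace:
  MOV R2, 29  → R2 = 29 (0b00011101)
  MOV R3, 116  → R3 = 116 (0b01110100)
  AND R2, R3  → R2 = 29 AND 116 = 20 (0b00010100)
Final: R2 = 20

20


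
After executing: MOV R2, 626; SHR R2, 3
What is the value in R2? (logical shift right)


Register state trace:
  MOV R2, 626  → R2 = 626
  SHR R2, 3  → R2 = 626 >> 3 = 626 // 2^3 = 78
Final: R2 = 78

78


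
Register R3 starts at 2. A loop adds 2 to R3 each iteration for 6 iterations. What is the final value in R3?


Starting value: R3 = 2
  Iter 1: R3 = 2 + 2 = 4
  Iter 2: R3 = 4 + 2 = 6
  Iter 3: R3 = 6 + 2 = 8
  Iter 4: R3 = 8 + 2 = 10
  Iter 5: R3 = 10 + 2 = 12
  Iter 6: R3 = 12 + 2 = 14
Final: R3 = 14

14


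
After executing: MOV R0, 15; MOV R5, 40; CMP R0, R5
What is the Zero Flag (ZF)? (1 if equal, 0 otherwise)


Register state trace:
  MOV R0, 15  → R0 = 15
  MOV R5, 40  → R5 = 40
  CMP R0, R5  → computes 15 - 40 = -25
  Result is nonzero, so values are not equal
ZF = 0

0


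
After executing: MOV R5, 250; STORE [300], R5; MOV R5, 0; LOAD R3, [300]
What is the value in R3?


Register and memory trace:
  MOV R5, 250  → R5 = 250
  STORE [300], R5  → mem[300] = 250
  MOV R5, 0  → R5 = 0
  LOAD R3, [300]  → R3 = mem[300] = 250
Final: R3 = 250

250


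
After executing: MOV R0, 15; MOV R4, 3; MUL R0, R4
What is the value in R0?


Register state trace:
  MOV R0, 15  → R0 = 15
  MOV R4, 3  → R4 = 3
  MUL R0, R4  → R0 = 15 * 3 = 45
Final: R0 = 45

45


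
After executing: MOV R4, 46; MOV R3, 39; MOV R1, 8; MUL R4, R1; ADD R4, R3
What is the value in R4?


Register state trace:
  MOV R4, 46  → R4 = 46
  MOV R3, 39  → R3 = 39
  MOV R1, 8  → R1 = 8
  MUL R4, R1  → R4 = 46 * 8 = 368
  ADD R4, R3  → R4 = 368 + 39 = 407
Final: R4 = 407

407


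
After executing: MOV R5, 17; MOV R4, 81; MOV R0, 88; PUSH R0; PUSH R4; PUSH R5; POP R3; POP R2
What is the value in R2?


Stack trace (top is rightmost):
  MOV R5, 17  → R5 = 17
  MOV R4, 81  → R4 = 81
  MOV R0, 88  → R0 = 88
  PUSH R0  → stack: [88]
  PUSH R4  → stack: [88, 81]
  PUSH R5  → stack: [88, 81, 17]
  POP R3  → R3 = 17, stack: [88, 81]
  POP R2  → R2 = 81, stack: [88]
Final: R2 = 81

81


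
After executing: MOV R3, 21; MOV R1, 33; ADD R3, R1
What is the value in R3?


Register state trace:
  MOV R3, 21  → R3 = 21
  MOV R1, 33  → R1 = 33
  ADD R3, R1  → R3 = 21 + 33 = 54
Final: R3 = 54

54


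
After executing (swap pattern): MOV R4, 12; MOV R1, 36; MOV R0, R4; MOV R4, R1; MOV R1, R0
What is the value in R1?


Register state trace (swap pattern):
  MOV R4, 12  → R4 = 12
  MOV R1, 36  → R1 = 36
  MOV R0, R4  → R0 = 12  (save R4)
  MOV R4, R1  → R4 = 36  (R4 gets R1's value)
  MOV R1, R0  → R1 = 12  (R1 gets saved value)
Final: R1 = 12

12


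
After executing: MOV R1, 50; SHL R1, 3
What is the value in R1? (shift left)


Register state trace:
  MOV R1, 50  → R1 = 50
  SHL R1, 3  → R1 = 50 << 3 = 50 * 2^3 = 400
Final: R1 = 400

400


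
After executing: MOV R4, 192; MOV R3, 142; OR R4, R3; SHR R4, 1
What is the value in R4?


Register state trace:
  MOV R4, 192  → R4 = 192 (0b11000000)
  MOV R3, 142  → R3 = 142 (0b10001110)
  OR R4, R3  → R4 = 192 OR 142 = 206 (0b11001110)
  SHR R4, 1  → R4 = 206 >> 1 = 103
Final: R4 = 103

103


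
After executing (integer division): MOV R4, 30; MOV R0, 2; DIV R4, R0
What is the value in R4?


Register state trace:
  MOV R4, 30  → R4 = 30
  MOV R0, 2  → R0 = 2
  DIV R4, R0  → R4 = 30 // 2 = 15
Final: R4 = 15

15


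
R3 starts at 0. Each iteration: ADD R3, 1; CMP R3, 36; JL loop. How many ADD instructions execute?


Loop trace (R3 starts at 0, target 36, step 1):
  ADD #1: R3 = 0 + 1 = 1  → 1 < 36, loop
  ADD #2: R3 = 1 + 1 = 2  → 2 < 36, loop
  ADD #3: R3 = 2 + 1 = 3  → 3 < 36, loop
  ADD #4: R3 = 3 + 1 = 4  → 4 < 36, loop
  ADD #5: R3 = 4 + 1 = 5  → 5 < 36, loop
  ADD #6: R3 = 5 + 1 = 6  → 6 < 36, loop
  ADD #7: R3 = 6 + 1 = 7  → 7 < 36, loop
  ADD #8: R3 = 7 + 1 = 8  → 8 < 36, loop
  ADD #9: R3 = 8 + 1 = 9  → 9 < 36, loop
  ADD #10: R3 = 9 + 1 = 10  → 10 < 36, loop
  ADD #11: R3 = 10 + 1 = 11  → 11 < 36, loop
  ADD #12: R3 = 11 + 1 = 12  → 12 < 36, loop
  ADD #13: R3 = 12 + 1 = 13  → 13 < 36, loop
  ADD #14: R3 = 13 + 1 = 14  → 14 < 36, loop
  ADD #15: R3 = 14 + 1 = 15  → 15 < 36, loop
  ADD #16: R3 = 15 + 1 = 16  → 16 < 36, loop
  ADD #17: R3 = 16 + 1 = 17  → 17 < 36, loop
  ADD #18: R3 = 17 + 1 = 18  → 18 < 36, loop
  ADD #19: R3 = 18 + 1 = 19  → 19 < 36, loop
  ADD #20: R3 = 19 + 1 = 20  → 20 < 36, loop
  ADD #21: R3 = 20 + 1 = 21  → 21 < 36, loop
  ADD #22: R3 = 21 + 1 = 22  → 22 < 36, loop
  ADD #23: R3 = 22 + 1 = 23  → 23 < 36, loop
  ADD #24: R3 = 23 + 1 = 24  → 24 < 36, loop
  ADD #25: R3 = 24 + 1 = 25  → 25 < 36, loop
  ADD #26: R3 = 25 + 1 = 26  → 26 < 36, loop
  ADD #27: R3 = 26 + 1 = 27  → 27 < 36, loop
  ADD #28: R3 = 27 + 1 = 28  → 28 < 36, loop
  ADD #29: R3 = 28 + 1 = 29  → 29 < 36, loop
  ADD #30: R3 = 29 + 1 = 30  → 30 < 36, loop
  ADD #31: R3 = 30 + 1 = 31  → 31 < 36, loop
  ADD #32: R3 = 31 + 1 = 32  → 32 < 36, loop
  ADD #33: R3 = 32 + 1 = 33  → 33 < 36, loop
  ADD #34: R3 = 33 + 1 = 34  → 34 < 36, loop
  ADD #35: R3 = 34 + 1 = 35  → 35 < 36, loop
  ADD #36: R3 = 35 + 1 = 36  → 36 >= 36, exit
Total ADD instructions: 36

36


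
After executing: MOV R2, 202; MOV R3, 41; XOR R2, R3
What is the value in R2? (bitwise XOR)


Register state trace:
  MOV R2, 202  → R2 = 202 (0b11001010)
  MOV R3, 41  → R3 = 41 (0b00101001)
  XOR R2, R3  → R2 = 202 XOR 41 = 227 (0b11100011)
Final: R2 = 227

227


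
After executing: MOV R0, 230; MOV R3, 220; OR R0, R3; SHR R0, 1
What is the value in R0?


Register state trace:
  MOV R0, 230  → R0 = 230 (0b11100110)
  MOV R3, 220  → R3 = 220 (0b11011100)
  OR R0, R3  → R0 = 230 OR 220 = 254 (0b11111110)
  SHR R0, 1  → R0 = 254 >> 1 = 127
Final: R0 = 127

127


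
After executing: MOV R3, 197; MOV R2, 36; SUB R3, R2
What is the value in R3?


Register state trace:
  MOV R3, 197  → R3 = 197
  MOV R2, 36  → R2 = 36
  SUB R3, R2  → R3 = 197 - 36 = 161
Final: R3 = 161

161


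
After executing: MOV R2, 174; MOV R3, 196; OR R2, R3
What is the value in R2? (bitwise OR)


Register state trace:
  MOV R2, 174  → R2 = 174 (0b10101110)
  MOV R3, 196  → R3 = 196 (0b11000100)
  OR R2, R3   → R2 = 174 OR 196 = 238 (0b11101110)
Final: R2 = 238

238


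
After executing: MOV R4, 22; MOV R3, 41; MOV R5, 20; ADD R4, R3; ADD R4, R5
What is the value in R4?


Register state trace:
  MOV R4, 22  → R4 = 22
  MOV R3, 41  → R3 = 41
  MOV R5, 20  → R5 = 20
  ADD R4, R3  → R4 = 22 + 41 = 63
  ADD R4, R5  → R4 = 63 + 20 = 83
Final: R4 = 83

83


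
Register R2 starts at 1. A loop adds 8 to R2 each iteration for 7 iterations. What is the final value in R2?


Starting value: R2 = 1
  Iter 1: R2 = 1 + 8 = 9
  Iter 2: R2 = 9 + 8 = 17
  Iter 3: R2 = 17 + 8 = 25
  Iter 4: R2 = 25 + 8 = 33
  Iter 5: R2 = 33 + 8 = 41
  Iter 6: R2 = 41 + 8 = 49
  Iter 7: R2 = 49 + 8 = 57
Final: R2 = 57

57


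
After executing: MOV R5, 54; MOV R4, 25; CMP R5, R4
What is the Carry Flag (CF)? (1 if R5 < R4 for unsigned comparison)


Register state trace:
  MOV R5, 54  → R5 = 54
  MOV R4, 25  → R4 = 25
  CMP R5, R4  → unsigned 54 - 25: no borrow
  54 >= 25, so CF = 0
CF = 0

0


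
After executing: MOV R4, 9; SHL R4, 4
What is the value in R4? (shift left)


Register state trace:
  MOV R4, 9  → R4 = 9
  SHL R4, 4  → R4 = 9 << 4 = 9 * 2^4 = 144
Final: R4 = 144

144


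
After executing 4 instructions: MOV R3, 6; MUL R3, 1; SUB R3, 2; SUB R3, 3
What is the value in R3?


Register state trace:
  MOV R3, 6  → R3 = 6
  MUL R3, 1  → R3 = 6 * 1 = 6
  SUB R3, 2  → R3 = 6 - 2 = 4
  SUB R3, 3  → R3 = 4 - 3 = 1
Final: R3 = 1

1


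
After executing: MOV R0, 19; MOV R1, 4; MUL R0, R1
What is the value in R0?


Register state trace:
  MOV R0, 19  → R0 = 19
  MOV R1, 4  → R1 = 4
  MUL R0, R1  → R0 = 19 * 4 = 76
Final: R0 = 76

76


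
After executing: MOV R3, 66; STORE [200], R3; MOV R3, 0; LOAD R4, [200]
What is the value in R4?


Register and memory trace:
  MOV R3, 66  → R3 = 66
  STORE [200], R3  → mem[200] = 66
  MOV R3, 0  → R3 = 0
  LOAD R4, [200]  → R4 = mem[200] = 66
Final: R4 = 66

66


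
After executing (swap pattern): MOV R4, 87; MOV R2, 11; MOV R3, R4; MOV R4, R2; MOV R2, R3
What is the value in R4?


Register state trace (swap pattern):
  MOV R4, 87  → R4 = 87
  MOV R2, 11  → R2 = 11
  MOV R3, R4  → R3 = 87  (save R4)
  MOV R4, R2  → R4 = 11  (R4 gets R2's value)
  MOV R2, R3  → R2 = 87  (R2 gets saved value)
Final: R4 = 11

11


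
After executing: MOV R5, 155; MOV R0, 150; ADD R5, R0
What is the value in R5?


Register state trace:
  MOV R5, 155  → R5 = 155
  MOV R0, 150  → R0 = 150
  ADD R5, R0  → R5 = 155 + 150 = 305
Final: R5 = 305

305
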